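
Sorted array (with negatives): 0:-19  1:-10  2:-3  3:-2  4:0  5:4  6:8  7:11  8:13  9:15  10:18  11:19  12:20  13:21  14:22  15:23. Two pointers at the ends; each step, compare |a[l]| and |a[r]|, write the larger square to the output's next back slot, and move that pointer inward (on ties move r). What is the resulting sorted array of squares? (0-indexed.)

[0, 4, 9, 16, 64, 100, 121, 169, 225, 324, 361, 361, 400, 441, 484, 529]

l=0 r=15: |-19|<=|23| out[15]=529, r--
l=0 r=14: |-19|<=|22| out[14]=484, r--
l=0 r=13: |-19|<=|21| out[13]=441, r--
l=0 r=12: |-19|<=|20| out[12]=400, r--
l=0 r=11: |-19|<=|19| out[11]=361, r--
l=0 r=10: |-19|>|18| out[10]=361, l++
l=1 r=10: |-10|<=|18| out[9]=324, r--
l=1 r=9: |-10|<=|15| out[8]=225, r--
l=1 r=8: |-10|<=|13| out[7]=169, r--
l=1 r=7: |-10|<=|11| out[6]=121, r--
l=1 r=6: |-10|>|8| out[5]=100, l++
l=2 r=6: |-3|<=|8| out[4]=64, r--
l=2 r=5: |-3|<=|4| out[3]=16, r--
l=2 r=4: |-3|>|0| out[2]=9, l++
l=3 r=4: |-2|>|0| out[1]=4, l++
l=4 r=4: |0|<=|0| out[0]=0, r--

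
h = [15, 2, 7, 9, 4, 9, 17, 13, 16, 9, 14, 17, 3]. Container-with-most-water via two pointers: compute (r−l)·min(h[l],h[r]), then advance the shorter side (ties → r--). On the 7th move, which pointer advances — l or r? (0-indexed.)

l

[0,12] min(15,3)*12=36 best=36 * → r--
[0,11] min(15,17)*11=165 best=165 * → l++
[1,11] min(2,17)*10=20 best=165 → l++
[2,11] min(7,17)*9=63 best=165 → l++
[3,11] min(9,17)*8=72 best=165 → l++
[4,11] min(4,17)*7=28 best=165 → l++
[5,11] min(9,17)*6=54 best=165 → l++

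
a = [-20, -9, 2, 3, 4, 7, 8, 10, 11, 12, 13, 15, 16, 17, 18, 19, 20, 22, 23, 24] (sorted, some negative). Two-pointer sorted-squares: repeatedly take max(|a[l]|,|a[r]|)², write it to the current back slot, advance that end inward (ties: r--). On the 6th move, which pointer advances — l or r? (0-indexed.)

r

[0,19] |-20|<=|24| out[19]=576 → r--
[0,18] |-20|<=|23| out[18]=529 → r--
[0,17] |-20|<=|22| out[17]=484 → r--
[0,16] |-20|<=|20| out[16]=400 → r--
[0,15] |-20|>|19| out[15]=400 → l++
[1,15] |-9|<=|19| out[14]=361 → r--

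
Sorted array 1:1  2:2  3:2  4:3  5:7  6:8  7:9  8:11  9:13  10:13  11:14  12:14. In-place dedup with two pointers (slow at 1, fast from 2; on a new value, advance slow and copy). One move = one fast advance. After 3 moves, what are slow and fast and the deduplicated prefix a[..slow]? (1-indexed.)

slow=1 fast=2: a[fast]=2≠a[slow]=1 write a[2]=2, slow++,fast++
slow=2 fast=3: a[fast]=2=a[slow] dup, fast++
slow=2 fast=4: a[fast]=3≠a[slow]=2 write a[3]=3, slow++,fast++

slow=3, fast=5, prefix=[1, 2, 3]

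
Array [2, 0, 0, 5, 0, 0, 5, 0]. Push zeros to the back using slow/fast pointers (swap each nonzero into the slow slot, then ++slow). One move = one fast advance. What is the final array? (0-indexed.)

[2, 5, 5, 0, 0, 0, 0, 0]

(s=0,f=0) a[fast]=2≠0 swap→a[0]=2 → slow++,fast++
(s=1,f=1) a[fast]=0 → fast++
(s=1,f=2) a[fast]=0 → fast++
(s=1,f=3) a[fast]=5≠0 swap→a[1]=5 → slow++,fast++
(s=2,f=4) a[fast]=0 → fast++
(s=2,f=5) a[fast]=0 → fast++
(s=2,f=6) a[fast]=5≠0 swap→a[2]=5 → slow++,fast++
(s=3,f=7) a[fast]=0 → fast++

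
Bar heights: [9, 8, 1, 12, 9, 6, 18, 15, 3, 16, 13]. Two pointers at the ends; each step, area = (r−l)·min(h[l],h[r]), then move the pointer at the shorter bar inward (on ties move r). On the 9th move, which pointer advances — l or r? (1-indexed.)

l=1 r=11: min(9,13)*10=90 best=90 *, l++
l=2 r=11: min(8,13)*9=72 best=90, l++
l=3 r=11: min(1,13)*8=8 best=90, l++
l=4 r=11: min(12,13)*7=84 best=90, l++
l=5 r=11: min(9,13)*6=54 best=90, l++
l=6 r=11: min(6,13)*5=30 best=90, l++
l=7 r=11: min(18,13)*4=52 best=90, r--
l=7 r=10: min(18,16)*3=48 best=90, r--
l=7 r=9: min(18,3)*2=6 best=90, r--

r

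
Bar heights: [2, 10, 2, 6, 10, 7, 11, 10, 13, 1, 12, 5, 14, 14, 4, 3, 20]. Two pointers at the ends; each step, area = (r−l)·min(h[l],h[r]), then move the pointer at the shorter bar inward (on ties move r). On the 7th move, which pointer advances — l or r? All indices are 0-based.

l

[0,16] min(2,20)*16=32 best=32 * → l++
[1,16] min(10,20)*15=150 best=150 * → l++
[2,16] min(2,20)*14=28 best=150 → l++
[3,16] min(6,20)*13=78 best=150 → l++
[4,16] min(10,20)*12=120 best=150 → l++
[5,16] min(7,20)*11=77 best=150 → l++
[6,16] min(11,20)*10=110 best=150 → l++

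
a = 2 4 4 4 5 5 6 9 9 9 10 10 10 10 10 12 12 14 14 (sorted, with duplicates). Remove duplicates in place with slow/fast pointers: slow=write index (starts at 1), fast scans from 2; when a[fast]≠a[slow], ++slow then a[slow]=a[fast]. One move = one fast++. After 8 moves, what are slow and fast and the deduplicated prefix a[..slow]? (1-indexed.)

(s=1,f=2) a[fast]=4≠a[slow]=2 write a[2]=4 → slow++,fast++
(s=2,f=3) a[fast]=4=a[slow] dup → fast++
(s=2,f=4) a[fast]=4=a[slow] dup → fast++
(s=2,f=5) a[fast]=5≠a[slow]=4 write a[3]=5 → slow++,fast++
(s=3,f=6) a[fast]=5=a[slow] dup → fast++
(s=3,f=7) a[fast]=6≠a[slow]=5 write a[4]=6 → slow++,fast++
(s=4,f=8) a[fast]=9≠a[slow]=6 write a[5]=9 → slow++,fast++
(s=5,f=9) a[fast]=9=a[slow] dup → fast++

slow=5, fast=10, prefix=[2, 4, 5, 6, 9]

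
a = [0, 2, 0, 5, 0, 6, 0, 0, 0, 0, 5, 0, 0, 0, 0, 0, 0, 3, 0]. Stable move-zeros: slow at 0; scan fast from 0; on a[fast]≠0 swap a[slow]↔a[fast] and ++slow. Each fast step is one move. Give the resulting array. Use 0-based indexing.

(s=0,f=0) a[fast]=0 → fast++
(s=0,f=1) a[fast]=2≠0 swap→a[0]=2 → slow++,fast++
(s=1,f=2) a[fast]=0 → fast++
(s=1,f=3) a[fast]=5≠0 swap→a[1]=5 → slow++,fast++
(s=2,f=4) a[fast]=0 → fast++
(s=2,f=5) a[fast]=6≠0 swap→a[2]=6 → slow++,fast++
(s=3,f=6) a[fast]=0 → fast++
(s=3,f=7) a[fast]=0 → fast++
(s=3,f=8) a[fast]=0 → fast++
(s=3,f=9) a[fast]=0 → fast++
(s=3,f=10) a[fast]=5≠0 swap→a[3]=5 → slow++,fast++
(s=4,f=11) a[fast]=0 → fast++
(s=4,f=12) a[fast]=0 → fast++
(s=4,f=13) a[fast]=0 → fast++
(s=4,f=14) a[fast]=0 → fast++
(s=4,f=15) a[fast]=0 → fast++
(s=4,f=16) a[fast]=0 → fast++
(s=4,f=17) a[fast]=3≠0 swap→a[4]=3 → slow++,fast++
(s=5,f=18) a[fast]=0 → fast++

[2, 5, 6, 5, 3, 0, 0, 0, 0, 0, 0, 0, 0, 0, 0, 0, 0, 0, 0]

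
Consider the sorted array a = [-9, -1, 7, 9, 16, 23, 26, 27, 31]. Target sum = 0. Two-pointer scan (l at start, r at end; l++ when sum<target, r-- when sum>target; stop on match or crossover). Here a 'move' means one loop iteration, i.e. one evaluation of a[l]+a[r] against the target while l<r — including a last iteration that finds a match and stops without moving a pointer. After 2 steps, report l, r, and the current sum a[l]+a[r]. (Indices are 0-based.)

l=0 r=8: -9+31=22 >0, r--
l=0 r=7: -9+27=18 >0, r--

l=0, r=6, sum=17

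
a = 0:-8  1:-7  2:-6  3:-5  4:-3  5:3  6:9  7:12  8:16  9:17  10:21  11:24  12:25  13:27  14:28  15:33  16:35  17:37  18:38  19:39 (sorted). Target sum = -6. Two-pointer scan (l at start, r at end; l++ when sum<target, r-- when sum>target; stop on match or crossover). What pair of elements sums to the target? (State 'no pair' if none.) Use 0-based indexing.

l=0 r=19: -8+39=31 >-6, r--
l=0 r=18: -8+38=30 >-6, r--
l=0 r=17: -8+37=29 >-6, r--
l=0 r=16: -8+35=27 >-6, r--
l=0 r=15: -8+33=25 >-6, r--
l=0 r=14: -8+28=20 >-6, r--
l=0 r=13: -8+27=19 >-6, r--
l=0 r=12: -8+25=17 >-6, r--
l=0 r=11: -8+24=16 >-6, r--
l=0 r=10: -8+21=13 >-6, r--
l=0 r=9: -8+17=9 >-6, r--
l=0 r=8: -8+16=8 >-6, r--
l=0 r=7: -8+12=4 >-6, r--
l=0 r=6: -8+9=1 >-6, r--
l=0 r=5: -8+3=-5 >-6, r--
l=0 r=4: -8+-3=-11 <-6, l++
l=1 r=4: -7+-3=-10 <-6, l++
l=2 r=4: -6+-3=-9 <-6, l++
l=3 r=4: -5+-3=-8 <-6, l++

no pair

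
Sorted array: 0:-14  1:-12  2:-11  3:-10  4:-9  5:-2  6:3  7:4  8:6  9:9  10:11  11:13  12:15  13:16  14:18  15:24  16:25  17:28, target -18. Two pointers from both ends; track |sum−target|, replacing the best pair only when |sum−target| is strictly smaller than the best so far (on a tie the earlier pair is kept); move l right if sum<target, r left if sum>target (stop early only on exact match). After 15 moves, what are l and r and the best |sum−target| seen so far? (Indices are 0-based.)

l=2, r=4, best |Δ|=2

[0,17] -14+28=14 d=32 * → r--
[0,16] -14+25=11 d=29 * → r--
[0,15] -14+24=10 d=28 * → r--
[0,14] -14+18=4 d=22 * → r--
[0,13] -14+16=2 d=20 * → r--
[0,12] -14+15=1 d=19 * → r--
[0,11] -14+13=-1 d=17 * → r--
[0,10] -14+11=-3 d=15 * → r--
[0,9] -14+9=-5 d=13 * → r--
[0,8] -14+6=-8 d=10 * → r--
[0,7] -14+4=-10 d=8 * → r--
[0,6] -14+3=-11 d=7 * → r--
[0,5] -14+-2=-16 d=2 * → r--
[0,4] -14+-9=-23 d=5 → l++
[1,4] -12+-9=-21 d=3 → l++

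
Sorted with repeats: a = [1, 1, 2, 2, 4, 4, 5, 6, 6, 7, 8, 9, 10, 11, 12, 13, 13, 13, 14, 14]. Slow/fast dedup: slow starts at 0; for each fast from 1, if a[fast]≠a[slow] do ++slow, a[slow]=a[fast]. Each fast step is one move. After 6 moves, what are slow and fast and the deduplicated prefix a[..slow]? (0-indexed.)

slow=0 fast=1: a[fast]=1=a[slow] dup, fast++
slow=0 fast=2: a[fast]=2≠a[slow]=1 write a[1]=2, slow++,fast++
slow=1 fast=3: a[fast]=2=a[slow] dup, fast++
slow=1 fast=4: a[fast]=4≠a[slow]=2 write a[2]=4, slow++,fast++
slow=2 fast=5: a[fast]=4=a[slow] dup, fast++
slow=2 fast=6: a[fast]=5≠a[slow]=4 write a[3]=5, slow++,fast++

slow=3, fast=7, prefix=[1, 2, 4, 5]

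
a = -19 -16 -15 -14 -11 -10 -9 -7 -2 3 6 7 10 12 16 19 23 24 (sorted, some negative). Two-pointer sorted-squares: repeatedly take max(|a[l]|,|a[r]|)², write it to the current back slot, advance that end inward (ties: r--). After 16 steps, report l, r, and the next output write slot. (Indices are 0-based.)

[0,17] |-19|<=|24| out[17]=576 → r--
[0,16] |-19|<=|23| out[16]=529 → r--
[0,15] |-19|<=|19| out[15]=361 → r--
[0,14] |-19|>|16| out[14]=361 → l++
[1,14] |-16|<=|16| out[13]=256 → r--
[1,13] |-16|>|12| out[12]=256 → l++
[2,13] |-15|>|12| out[11]=225 → l++
[3,13] |-14|>|12| out[10]=196 → l++
[4,13] |-11|<=|12| out[9]=144 → r--
[4,12] |-11|>|10| out[8]=121 → l++
[5,12] |-10|<=|10| out[7]=100 → r--
[5,11] |-10|>|7| out[6]=100 → l++
[6,11] |-9|>|7| out[5]=81 → l++
[7,11] |-7|<=|7| out[4]=49 → r--
[7,10] |-7|>|6| out[3]=49 → l++
[8,10] |-2|<=|6| out[2]=36 → r--

l=8, r=9, next write slot=1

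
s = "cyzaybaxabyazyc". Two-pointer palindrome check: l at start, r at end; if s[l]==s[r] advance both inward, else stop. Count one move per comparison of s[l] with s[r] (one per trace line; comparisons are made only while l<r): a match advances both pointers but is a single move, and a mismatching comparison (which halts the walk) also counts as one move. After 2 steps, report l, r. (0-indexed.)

[0,14] 'c'=='c' → l++,r--
[1,13] 'y'=='y' → l++,r--

l=2, r=12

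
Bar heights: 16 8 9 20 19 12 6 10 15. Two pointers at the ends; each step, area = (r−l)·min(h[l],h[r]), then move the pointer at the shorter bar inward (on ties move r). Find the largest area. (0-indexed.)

[0,8] min(16,15)*8=120 best=120 * → r--
[0,7] min(16,10)*7=70 best=120 → r--
[0,6] min(16,6)*6=36 best=120 → r--
[0,5] min(16,12)*5=60 best=120 → r--
[0,4] min(16,19)*4=64 best=120 → l++
[1,4] min(8,19)*3=24 best=120 → l++
[2,4] min(9,19)*2=18 best=120 → l++
[3,4] min(20,19)*1=19 best=120 → r--

max area = 120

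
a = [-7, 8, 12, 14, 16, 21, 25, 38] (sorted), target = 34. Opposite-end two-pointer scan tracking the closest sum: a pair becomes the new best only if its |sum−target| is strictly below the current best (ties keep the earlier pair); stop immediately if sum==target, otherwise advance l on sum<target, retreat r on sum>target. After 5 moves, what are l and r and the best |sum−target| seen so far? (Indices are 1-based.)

l=4, r=6, best |Δ|=1

[1,8] -7+38=31 d=3 * → l++
[2,8] 8+38=46 d=12 → r--
[2,7] 8+25=33 d=1 * → l++
[3,7] 12+25=37 d=3 → r--
[3,6] 12+21=33 d=1 → l++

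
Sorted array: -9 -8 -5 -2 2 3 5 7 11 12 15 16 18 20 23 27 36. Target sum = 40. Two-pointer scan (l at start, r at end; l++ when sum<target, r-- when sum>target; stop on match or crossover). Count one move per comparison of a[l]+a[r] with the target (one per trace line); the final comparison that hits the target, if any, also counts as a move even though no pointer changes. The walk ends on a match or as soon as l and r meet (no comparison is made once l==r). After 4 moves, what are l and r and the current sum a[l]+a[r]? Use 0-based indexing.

l=4, r=16, sum=38

[0,16] -9+36=27 <40 → l++
[1,16] -8+36=28 <40 → l++
[2,16] -5+36=31 <40 → l++
[3,16] -2+36=34 <40 → l++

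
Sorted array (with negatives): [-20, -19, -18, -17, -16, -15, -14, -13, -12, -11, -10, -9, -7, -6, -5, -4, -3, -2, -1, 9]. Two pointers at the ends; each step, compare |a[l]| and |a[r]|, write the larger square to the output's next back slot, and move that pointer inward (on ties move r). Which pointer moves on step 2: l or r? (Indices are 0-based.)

l

[0,19] |-20|>|9| out[19]=400 → l++
[1,19] |-19|>|9| out[18]=361 → l++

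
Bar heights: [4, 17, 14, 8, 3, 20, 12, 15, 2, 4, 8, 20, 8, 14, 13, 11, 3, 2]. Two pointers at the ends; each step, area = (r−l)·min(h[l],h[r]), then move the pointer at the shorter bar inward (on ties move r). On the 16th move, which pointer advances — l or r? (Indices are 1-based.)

[1,18] min(4,2)*17=34 best=34 * → r--
[1,17] min(4,3)*16=48 best=48 * → r--
[1,16] min(4,11)*15=60 best=60 * → l++
[2,16] min(17,11)*14=154 best=154 * → r--
[2,15] min(17,13)*13=169 best=169 * → r--
[2,14] min(17,14)*12=168 best=169 → r--
[2,13] min(17,8)*11=88 best=169 → r--
[2,12] min(17,20)*10=170 best=170 * → l++
[3,12] min(14,20)*9=126 best=170 → l++
[4,12] min(8,20)*8=64 best=170 → l++
[5,12] min(3,20)*7=21 best=170 → l++
[6,12] min(20,20)*6=120 best=170 → r--
[6,11] min(20,8)*5=40 best=170 → r--
[6,10] min(20,4)*4=16 best=170 → r--
[6,9] min(20,2)*3=6 best=170 → r--
[6,8] min(20,15)*2=30 best=170 → r--

r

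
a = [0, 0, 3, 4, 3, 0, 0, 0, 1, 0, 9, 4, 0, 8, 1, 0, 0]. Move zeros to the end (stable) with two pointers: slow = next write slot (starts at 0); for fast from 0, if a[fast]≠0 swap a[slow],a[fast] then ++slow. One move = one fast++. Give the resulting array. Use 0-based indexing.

[3, 4, 3, 1, 9, 4, 8, 1, 0, 0, 0, 0, 0, 0, 0, 0, 0]

(s=0,f=0) a[fast]=0 → fast++
(s=0,f=1) a[fast]=0 → fast++
(s=0,f=2) a[fast]=3≠0 swap→a[0]=3 → slow++,fast++
(s=1,f=3) a[fast]=4≠0 swap→a[1]=4 → slow++,fast++
(s=2,f=4) a[fast]=3≠0 swap→a[2]=3 → slow++,fast++
(s=3,f=5) a[fast]=0 → fast++
(s=3,f=6) a[fast]=0 → fast++
(s=3,f=7) a[fast]=0 → fast++
(s=3,f=8) a[fast]=1≠0 swap→a[3]=1 → slow++,fast++
(s=4,f=9) a[fast]=0 → fast++
(s=4,f=10) a[fast]=9≠0 swap→a[4]=9 → slow++,fast++
(s=5,f=11) a[fast]=4≠0 swap→a[5]=4 → slow++,fast++
(s=6,f=12) a[fast]=0 → fast++
(s=6,f=13) a[fast]=8≠0 swap→a[6]=8 → slow++,fast++
(s=7,f=14) a[fast]=1≠0 swap→a[7]=1 → slow++,fast++
(s=8,f=15) a[fast]=0 → fast++
(s=8,f=16) a[fast]=0 → fast++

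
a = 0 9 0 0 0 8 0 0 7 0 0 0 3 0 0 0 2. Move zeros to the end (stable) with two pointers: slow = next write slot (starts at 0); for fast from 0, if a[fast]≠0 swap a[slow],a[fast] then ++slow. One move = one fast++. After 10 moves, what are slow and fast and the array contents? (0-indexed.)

slow=3, fast=10, a=[9, 8, 7, 0, 0, 0, 0, 0, 0, 0, 0, 0, 3, 0, 0, 0, 2]

(s=0,f=0) a[fast]=0 → fast++
(s=0,f=1) a[fast]=9≠0 swap→a[0]=9 → slow++,fast++
(s=1,f=2) a[fast]=0 → fast++
(s=1,f=3) a[fast]=0 → fast++
(s=1,f=4) a[fast]=0 → fast++
(s=1,f=5) a[fast]=8≠0 swap→a[1]=8 → slow++,fast++
(s=2,f=6) a[fast]=0 → fast++
(s=2,f=7) a[fast]=0 → fast++
(s=2,f=8) a[fast]=7≠0 swap→a[2]=7 → slow++,fast++
(s=3,f=9) a[fast]=0 → fast++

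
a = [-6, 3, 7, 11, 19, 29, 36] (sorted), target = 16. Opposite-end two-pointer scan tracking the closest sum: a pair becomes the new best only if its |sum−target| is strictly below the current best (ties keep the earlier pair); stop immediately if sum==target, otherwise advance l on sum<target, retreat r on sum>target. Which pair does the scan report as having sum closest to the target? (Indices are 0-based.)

pair (3, 11) with sum 14 (|Δ|=2)

l=0 r=6: -6+36=30 d=14 *, r--
l=0 r=5: -6+29=23 d=7 *, r--
l=0 r=4: -6+19=13 d=3 *, l++
l=1 r=4: 3+19=22 d=6, r--
l=1 r=3: 3+11=14 d=2 *, l++
l=2 r=3: 7+11=18 d=2, r--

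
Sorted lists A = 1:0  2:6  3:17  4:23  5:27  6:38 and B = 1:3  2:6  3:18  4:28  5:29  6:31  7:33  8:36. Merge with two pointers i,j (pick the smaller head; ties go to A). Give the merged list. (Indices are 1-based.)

[0, 3, 6, 6, 17, 18, 23, 27, 28, 29, 31, 33, 36, 38]

[i=1,j=1] A[i]=0<=B[j]=3 take 0 → i++
[i=2,j=1] A[i]=6>B[j]=3 take 3 → j++
[i=2,j=2] A[i]=6<=B[j]=6 take 6 → i++
[i=3,j=2] A[i]=17>B[j]=6 take 6 → j++
[i=3,j=3] A[i]=17<=B[j]=18 take 17 → i++
[i=4,j=3] A[i]=23>B[j]=18 take 18 → j++
[i=4,j=4] A[i]=23<=B[j]=28 take 23 → i++
[i=5,j=4] A[i]=27<=B[j]=28 take 27 → i++
[i=6,j=4] A[i]=38>B[j]=28 take 28 → j++
[i=6,j=5] A[i]=38>B[j]=29 take 29 → j++
[i=6,j=6] A[i]=38>B[j]=31 take 31 → j++
[i=6,j=7] A[i]=38>B[j]=33 take 33 → j++
[i=6,j=8] A[i]=38>B[j]=36 take 36 → j++
[i=6,j=9] B done, take A[i]=38 → i++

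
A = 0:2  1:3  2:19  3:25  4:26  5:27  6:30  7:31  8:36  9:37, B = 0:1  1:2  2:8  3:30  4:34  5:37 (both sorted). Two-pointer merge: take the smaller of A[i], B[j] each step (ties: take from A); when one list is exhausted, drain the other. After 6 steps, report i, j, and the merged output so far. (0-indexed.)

i=3, j=3, merged so far=[1, 2, 2, 3, 8, 19]

i=0 j=0: A[i]=2>B[j]=1 take 1, j++
i=0 j=1: A[i]=2<=B[j]=2 take 2, i++
i=1 j=1: A[i]=3>B[j]=2 take 2, j++
i=1 j=2: A[i]=3<=B[j]=8 take 3, i++
i=2 j=2: A[i]=19>B[j]=8 take 8, j++
i=2 j=3: A[i]=19<=B[j]=30 take 19, i++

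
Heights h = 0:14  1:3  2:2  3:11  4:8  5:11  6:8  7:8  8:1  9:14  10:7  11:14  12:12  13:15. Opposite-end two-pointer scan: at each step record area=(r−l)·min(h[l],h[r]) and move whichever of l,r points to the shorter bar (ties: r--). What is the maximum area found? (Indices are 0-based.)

[0,13] min(14,15)*13=182 best=182 * → l++
[1,13] min(3,15)*12=36 best=182 → l++
[2,13] min(2,15)*11=22 best=182 → l++
[3,13] min(11,15)*10=110 best=182 → l++
[4,13] min(8,15)*9=72 best=182 → l++
[5,13] min(11,15)*8=88 best=182 → l++
[6,13] min(8,15)*7=56 best=182 → l++
[7,13] min(8,15)*6=48 best=182 → l++
[8,13] min(1,15)*5=5 best=182 → l++
[9,13] min(14,15)*4=56 best=182 → l++
[10,13] min(7,15)*3=21 best=182 → l++
[11,13] min(14,15)*2=28 best=182 → l++
[12,13] min(12,15)*1=12 best=182 → l++

max area = 182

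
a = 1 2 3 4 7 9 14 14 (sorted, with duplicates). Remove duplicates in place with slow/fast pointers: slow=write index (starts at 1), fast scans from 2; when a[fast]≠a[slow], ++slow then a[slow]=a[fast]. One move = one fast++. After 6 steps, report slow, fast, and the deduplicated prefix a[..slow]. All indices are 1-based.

(s=1,f=2) a[fast]=2≠a[slow]=1 write a[2]=2 → slow++,fast++
(s=2,f=3) a[fast]=3≠a[slow]=2 write a[3]=3 → slow++,fast++
(s=3,f=4) a[fast]=4≠a[slow]=3 write a[4]=4 → slow++,fast++
(s=4,f=5) a[fast]=7≠a[slow]=4 write a[5]=7 → slow++,fast++
(s=5,f=6) a[fast]=9≠a[slow]=7 write a[6]=9 → slow++,fast++
(s=6,f=7) a[fast]=14≠a[slow]=9 write a[7]=14 → slow++,fast++

slow=7, fast=8, prefix=[1, 2, 3, 4, 7, 9, 14]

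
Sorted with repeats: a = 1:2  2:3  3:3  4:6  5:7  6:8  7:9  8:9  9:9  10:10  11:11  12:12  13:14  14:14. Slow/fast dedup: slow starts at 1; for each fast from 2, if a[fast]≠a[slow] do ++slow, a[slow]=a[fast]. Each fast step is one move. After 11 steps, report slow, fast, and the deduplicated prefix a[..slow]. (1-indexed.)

slow=9, fast=13, prefix=[2, 3, 6, 7, 8, 9, 10, 11, 12]

(s=1,f=2) a[fast]=3≠a[slow]=2 write a[2]=3 → slow++,fast++
(s=2,f=3) a[fast]=3=a[slow] dup → fast++
(s=2,f=4) a[fast]=6≠a[slow]=3 write a[3]=6 → slow++,fast++
(s=3,f=5) a[fast]=7≠a[slow]=6 write a[4]=7 → slow++,fast++
(s=4,f=6) a[fast]=8≠a[slow]=7 write a[5]=8 → slow++,fast++
(s=5,f=7) a[fast]=9≠a[slow]=8 write a[6]=9 → slow++,fast++
(s=6,f=8) a[fast]=9=a[slow] dup → fast++
(s=6,f=9) a[fast]=9=a[slow] dup → fast++
(s=6,f=10) a[fast]=10≠a[slow]=9 write a[7]=10 → slow++,fast++
(s=7,f=11) a[fast]=11≠a[slow]=10 write a[8]=11 → slow++,fast++
(s=8,f=12) a[fast]=12≠a[slow]=11 write a[9]=12 → slow++,fast++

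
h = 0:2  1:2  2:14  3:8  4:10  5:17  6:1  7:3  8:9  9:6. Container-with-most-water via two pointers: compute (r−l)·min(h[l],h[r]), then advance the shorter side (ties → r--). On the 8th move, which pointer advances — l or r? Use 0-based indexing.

l=0 r=9: min(2,6)*9=18 best=18 *, l++
l=1 r=9: min(2,6)*8=16 best=18, l++
l=2 r=9: min(14,6)*7=42 best=42 *, r--
l=2 r=8: min(14,9)*6=54 best=54 *, r--
l=2 r=7: min(14,3)*5=15 best=54, r--
l=2 r=6: min(14,1)*4=4 best=54, r--
l=2 r=5: min(14,17)*3=42 best=54, l++
l=3 r=5: min(8,17)*2=16 best=54, l++

l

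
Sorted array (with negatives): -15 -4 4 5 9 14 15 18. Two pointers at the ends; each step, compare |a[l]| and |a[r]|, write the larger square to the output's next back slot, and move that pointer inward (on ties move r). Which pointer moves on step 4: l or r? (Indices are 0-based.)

l=0 r=7: |-15|<=|18| out[7]=324, r--
l=0 r=6: |-15|<=|15| out[6]=225, r--
l=0 r=5: |-15|>|14| out[5]=225, l++
l=1 r=5: |-4|<=|14| out[4]=196, r--

r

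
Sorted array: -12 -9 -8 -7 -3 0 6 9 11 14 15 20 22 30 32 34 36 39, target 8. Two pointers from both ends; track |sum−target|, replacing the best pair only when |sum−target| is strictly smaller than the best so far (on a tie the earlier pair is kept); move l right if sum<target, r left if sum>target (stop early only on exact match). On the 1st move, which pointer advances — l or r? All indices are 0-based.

r

l=0 r=17: -12+39=27 d=19 *, r--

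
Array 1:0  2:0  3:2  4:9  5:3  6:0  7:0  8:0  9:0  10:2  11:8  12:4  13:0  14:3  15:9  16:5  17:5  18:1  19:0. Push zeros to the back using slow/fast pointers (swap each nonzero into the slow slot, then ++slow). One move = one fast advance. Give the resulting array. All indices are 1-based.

[2, 9, 3, 2, 8, 4, 3, 9, 5, 5, 1, 0, 0, 0, 0, 0, 0, 0, 0]

(s=1,f=1) a[fast]=0 → fast++
(s=1,f=2) a[fast]=0 → fast++
(s=1,f=3) a[fast]=2≠0 swap→a[1]=2 → slow++,fast++
(s=2,f=4) a[fast]=9≠0 swap→a[2]=9 → slow++,fast++
(s=3,f=5) a[fast]=3≠0 swap→a[3]=3 → slow++,fast++
(s=4,f=6) a[fast]=0 → fast++
(s=4,f=7) a[fast]=0 → fast++
(s=4,f=8) a[fast]=0 → fast++
(s=4,f=9) a[fast]=0 → fast++
(s=4,f=10) a[fast]=2≠0 swap→a[4]=2 → slow++,fast++
(s=5,f=11) a[fast]=8≠0 swap→a[5]=8 → slow++,fast++
(s=6,f=12) a[fast]=4≠0 swap→a[6]=4 → slow++,fast++
(s=7,f=13) a[fast]=0 → fast++
(s=7,f=14) a[fast]=3≠0 swap→a[7]=3 → slow++,fast++
(s=8,f=15) a[fast]=9≠0 swap→a[8]=9 → slow++,fast++
(s=9,f=16) a[fast]=5≠0 swap→a[9]=5 → slow++,fast++
(s=10,f=17) a[fast]=5≠0 swap→a[10]=5 → slow++,fast++
(s=11,f=18) a[fast]=1≠0 swap→a[11]=1 → slow++,fast++
(s=12,f=19) a[fast]=0 → fast++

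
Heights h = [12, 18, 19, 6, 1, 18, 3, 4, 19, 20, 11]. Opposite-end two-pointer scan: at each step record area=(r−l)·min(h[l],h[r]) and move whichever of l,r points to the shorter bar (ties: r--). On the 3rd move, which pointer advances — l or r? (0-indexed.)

l=0 r=10: min(12,11)*10=110 best=110 *, r--
l=0 r=9: min(12,20)*9=108 best=110, l++
l=1 r=9: min(18,20)*8=144 best=144 *, l++

l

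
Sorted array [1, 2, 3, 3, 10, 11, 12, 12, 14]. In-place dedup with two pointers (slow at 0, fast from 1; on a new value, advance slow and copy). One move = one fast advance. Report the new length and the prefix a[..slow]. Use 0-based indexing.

length 7; prefix = [1, 2, 3, 10, 11, 12, 14]

(s=0,f=1) a[fast]=2≠a[slow]=1 write a[1]=2 → slow++,fast++
(s=1,f=2) a[fast]=3≠a[slow]=2 write a[2]=3 → slow++,fast++
(s=2,f=3) a[fast]=3=a[slow] dup → fast++
(s=2,f=4) a[fast]=10≠a[slow]=3 write a[3]=10 → slow++,fast++
(s=3,f=5) a[fast]=11≠a[slow]=10 write a[4]=11 → slow++,fast++
(s=4,f=6) a[fast]=12≠a[slow]=11 write a[5]=12 → slow++,fast++
(s=5,f=7) a[fast]=12=a[slow] dup → fast++
(s=5,f=8) a[fast]=14≠a[slow]=12 write a[6]=14 → slow++,fast++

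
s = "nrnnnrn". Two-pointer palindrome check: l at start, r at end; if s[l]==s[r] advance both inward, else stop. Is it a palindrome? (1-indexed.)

palindrome

[1,7] 'n'=='n' → l++,r--
[2,6] 'r'=='r' → l++,r--
[3,5] 'n'=='n' → l++,r--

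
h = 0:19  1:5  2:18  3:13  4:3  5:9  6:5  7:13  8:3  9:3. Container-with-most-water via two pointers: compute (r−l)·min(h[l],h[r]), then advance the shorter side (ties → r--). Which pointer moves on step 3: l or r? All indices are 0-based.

r

l=0 r=9: min(19,3)*9=27 best=27 *, r--
l=0 r=8: min(19,3)*8=24 best=27, r--
l=0 r=7: min(19,13)*7=91 best=91 *, r--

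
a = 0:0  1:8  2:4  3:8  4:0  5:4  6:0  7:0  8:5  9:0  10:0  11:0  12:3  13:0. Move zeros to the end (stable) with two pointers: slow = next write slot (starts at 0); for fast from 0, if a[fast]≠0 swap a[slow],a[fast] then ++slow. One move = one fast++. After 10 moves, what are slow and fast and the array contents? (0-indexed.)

slow=5, fast=10, a=[8, 4, 8, 4, 5, 0, 0, 0, 0, 0, 0, 0, 3, 0]

slow=0 fast=0: a[fast]=0, fast++
slow=0 fast=1: a[fast]=8≠0 swap→a[0]=8, slow++,fast++
slow=1 fast=2: a[fast]=4≠0 swap→a[1]=4, slow++,fast++
slow=2 fast=3: a[fast]=8≠0 swap→a[2]=8, slow++,fast++
slow=3 fast=4: a[fast]=0, fast++
slow=3 fast=5: a[fast]=4≠0 swap→a[3]=4, slow++,fast++
slow=4 fast=6: a[fast]=0, fast++
slow=4 fast=7: a[fast]=0, fast++
slow=4 fast=8: a[fast]=5≠0 swap→a[4]=5, slow++,fast++
slow=5 fast=9: a[fast]=0, fast++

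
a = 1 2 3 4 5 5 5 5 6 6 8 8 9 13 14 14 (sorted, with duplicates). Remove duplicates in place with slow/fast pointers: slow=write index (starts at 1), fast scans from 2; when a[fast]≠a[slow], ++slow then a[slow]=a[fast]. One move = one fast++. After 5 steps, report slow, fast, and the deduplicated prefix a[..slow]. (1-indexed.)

(s=1,f=2) a[fast]=2≠a[slow]=1 write a[2]=2 → slow++,fast++
(s=2,f=3) a[fast]=3≠a[slow]=2 write a[3]=3 → slow++,fast++
(s=3,f=4) a[fast]=4≠a[slow]=3 write a[4]=4 → slow++,fast++
(s=4,f=5) a[fast]=5≠a[slow]=4 write a[5]=5 → slow++,fast++
(s=5,f=6) a[fast]=5=a[slow] dup → fast++

slow=5, fast=7, prefix=[1, 2, 3, 4, 5]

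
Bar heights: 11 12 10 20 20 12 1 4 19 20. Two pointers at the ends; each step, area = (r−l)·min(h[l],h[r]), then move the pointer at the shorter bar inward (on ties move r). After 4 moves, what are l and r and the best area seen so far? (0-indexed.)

l=3, r=8, best area=120

l=0 r=9: min(11,20)*9=99 best=99 *, l++
l=1 r=9: min(12,20)*8=96 best=99, l++
l=2 r=9: min(10,20)*7=70 best=99, l++
l=3 r=9: min(20,20)*6=120 best=120 *, r--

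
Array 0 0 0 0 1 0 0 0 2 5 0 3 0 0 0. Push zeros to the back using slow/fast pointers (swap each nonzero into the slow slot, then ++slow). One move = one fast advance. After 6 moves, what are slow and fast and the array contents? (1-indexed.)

(s=1,f=1) a[fast]=0 → fast++
(s=1,f=2) a[fast]=0 → fast++
(s=1,f=3) a[fast]=0 → fast++
(s=1,f=4) a[fast]=0 → fast++
(s=1,f=5) a[fast]=1≠0 swap→a[1]=1 → slow++,fast++
(s=2,f=6) a[fast]=0 → fast++

slow=2, fast=7, a=[1, 0, 0, 0, 0, 0, 0, 0, 2, 5, 0, 3, 0, 0, 0]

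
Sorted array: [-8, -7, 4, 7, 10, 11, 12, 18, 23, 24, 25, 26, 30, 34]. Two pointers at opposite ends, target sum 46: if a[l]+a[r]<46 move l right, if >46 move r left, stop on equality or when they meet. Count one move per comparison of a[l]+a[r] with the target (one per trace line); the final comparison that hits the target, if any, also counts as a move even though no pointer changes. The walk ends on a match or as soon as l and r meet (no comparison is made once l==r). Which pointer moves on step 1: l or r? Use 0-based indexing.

[0,13] -8+34=26 <46 → l++

l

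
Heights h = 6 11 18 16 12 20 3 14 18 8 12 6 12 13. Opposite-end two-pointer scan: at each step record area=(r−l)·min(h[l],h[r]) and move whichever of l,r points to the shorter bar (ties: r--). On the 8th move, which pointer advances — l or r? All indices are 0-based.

[0,13] min(6,13)*13=78 best=78 * → l++
[1,13] min(11,13)*12=132 best=132 * → l++
[2,13] min(18,13)*11=143 best=143 * → r--
[2,12] min(18,12)*10=120 best=143 → r--
[2,11] min(18,6)*9=54 best=143 → r--
[2,10] min(18,12)*8=96 best=143 → r--
[2,9] min(18,8)*7=56 best=143 → r--
[2,8] min(18,18)*6=108 best=143 → r--

r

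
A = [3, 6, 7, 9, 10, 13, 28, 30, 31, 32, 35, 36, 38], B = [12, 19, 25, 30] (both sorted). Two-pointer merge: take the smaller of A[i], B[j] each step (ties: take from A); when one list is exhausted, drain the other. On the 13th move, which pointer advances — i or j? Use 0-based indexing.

i

i=0 j=0: A[i]=3<=B[j]=12 take 3, i++
i=1 j=0: A[i]=6<=B[j]=12 take 6, i++
i=2 j=0: A[i]=7<=B[j]=12 take 7, i++
i=3 j=0: A[i]=9<=B[j]=12 take 9, i++
i=4 j=0: A[i]=10<=B[j]=12 take 10, i++
i=5 j=0: A[i]=13>B[j]=12 take 12, j++
i=5 j=1: A[i]=13<=B[j]=19 take 13, i++
i=6 j=1: A[i]=28>B[j]=19 take 19, j++
i=6 j=2: A[i]=28>B[j]=25 take 25, j++
i=6 j=3: A[i]=28<=B[j]=30 take 28, i++
i=7 j=3: A[i]=30<=B[j]=30 take 30, i++
i=8 j=3: A[i]=31>B[j]=30 take 30, j++
i=8 j=4: B done, take A[i]=31, i++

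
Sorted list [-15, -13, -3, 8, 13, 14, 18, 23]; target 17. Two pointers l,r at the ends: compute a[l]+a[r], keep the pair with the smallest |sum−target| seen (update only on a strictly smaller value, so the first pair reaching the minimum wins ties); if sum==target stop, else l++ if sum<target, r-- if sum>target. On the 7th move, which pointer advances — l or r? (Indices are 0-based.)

r

l=0 r=7: -15+23=8 d=9 *, l++
l=1 r=7: -13+23=10 d=7 *, l++
l=2 r=7: -3+23=20 d=3 *, r--
l=2 r=6: -3+18=15 d=2 *, l++
l=3 r=6: 8+18=26 d=9, r--
l=3 r=5: 8+14=22 d=5, r--
l=3 r=4: 8+13=21 d=4, r--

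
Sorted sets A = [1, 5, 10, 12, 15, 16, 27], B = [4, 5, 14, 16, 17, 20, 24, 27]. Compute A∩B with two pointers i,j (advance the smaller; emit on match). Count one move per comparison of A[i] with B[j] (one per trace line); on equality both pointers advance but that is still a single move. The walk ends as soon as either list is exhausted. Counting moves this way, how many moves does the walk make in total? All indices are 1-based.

[i=1,j=1] 1<4 → i++
[i=2,j=1] 5>4 → j++
[i=2,j=2] 5==5 emit → i++,j++
[i=3,j=3] 10<14 → i++
[i=4,j=3] 12<14 → i++
[i=5,j=3] 15>14 → j++
[i=5,j=4] 15<16 → i++
[i=6,j=4] 16==16 emit → i++,j++
[i=7,j=5] 27>17 → j++
[i=7,j=6] 27>20 → j++
[i=7,j=7] 27>24 → j++
[i=7,j=8] 27==27 emit → i++,j++

12 moves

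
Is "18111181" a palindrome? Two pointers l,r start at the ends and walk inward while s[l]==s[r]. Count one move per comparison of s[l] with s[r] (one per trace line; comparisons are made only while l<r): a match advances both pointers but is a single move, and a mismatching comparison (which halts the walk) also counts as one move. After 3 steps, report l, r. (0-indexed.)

l=3, r=4

[0,7] '1'=='1' → l++,r--
[1,6] '8'=='8' → l++,r--
[2,5] '1'=='1' → l++,r--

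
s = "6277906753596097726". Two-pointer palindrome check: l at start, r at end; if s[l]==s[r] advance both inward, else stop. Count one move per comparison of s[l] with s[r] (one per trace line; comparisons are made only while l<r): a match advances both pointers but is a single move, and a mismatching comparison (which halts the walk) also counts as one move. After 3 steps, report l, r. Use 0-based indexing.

l=0 r=18: '6'=='6', l++,r--
l=1 r=17: '2'=='2', l++,r--
l=2 r=16: '7'=='7', l++,r--

l=3, r=15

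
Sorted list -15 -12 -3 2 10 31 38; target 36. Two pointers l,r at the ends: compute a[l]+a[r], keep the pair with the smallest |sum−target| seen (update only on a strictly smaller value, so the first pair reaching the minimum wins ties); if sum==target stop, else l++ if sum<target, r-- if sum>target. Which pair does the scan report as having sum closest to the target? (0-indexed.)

pair (-3, 38) with sum 35 (|Δ|=1)

l=0 r=6: -15+38=23 d=13 *, l++
l=1 r=6: -12+38=26 d=10 *, l++
l=2 r=6: -3+38=35 d=1 *, l++
l=3 r=6: 2+38=40 d=4, r--
l=3 r=5: 2+31=33 d=3, l++
l=4 r=5: 10+31=41 d=5, r--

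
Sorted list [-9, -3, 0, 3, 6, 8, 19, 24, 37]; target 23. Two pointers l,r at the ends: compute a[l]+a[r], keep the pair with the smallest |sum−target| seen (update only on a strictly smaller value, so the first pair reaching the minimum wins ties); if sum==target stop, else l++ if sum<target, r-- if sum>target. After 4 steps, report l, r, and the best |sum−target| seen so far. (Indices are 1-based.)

[1,9] -9+37=28 d=5 * → r--
[1,8] -9+24=15 d=8 → l++
[2,8] -3+24=21 d=2 * → l++
[3,8] 0+24=24 d=1 * → r--

l=3, r=7, best |Δ|=1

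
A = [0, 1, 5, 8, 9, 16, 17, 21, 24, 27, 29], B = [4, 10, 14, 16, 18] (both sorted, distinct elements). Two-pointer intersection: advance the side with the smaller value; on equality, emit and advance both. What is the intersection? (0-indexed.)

[i=0,j=0] 0<4 → i++
[i=1,j=0] 1<4 → i++
[i=2,j=0] 5>4 → j++
[i=2,j=1] 5<10 → i++
[i=3,j=1] 8<10 → i++
[i=4,j=1] 9<10 → i++
[i=5,j=1] 16>10 → j++
[i=5,j=2] 16>14 → j++
[i=5,j=3] 16==16 emit → i++,j++
[i=6,j=4] 17<18 → i++
[i=7,j=4] 21>18 → j++

intersection = [16]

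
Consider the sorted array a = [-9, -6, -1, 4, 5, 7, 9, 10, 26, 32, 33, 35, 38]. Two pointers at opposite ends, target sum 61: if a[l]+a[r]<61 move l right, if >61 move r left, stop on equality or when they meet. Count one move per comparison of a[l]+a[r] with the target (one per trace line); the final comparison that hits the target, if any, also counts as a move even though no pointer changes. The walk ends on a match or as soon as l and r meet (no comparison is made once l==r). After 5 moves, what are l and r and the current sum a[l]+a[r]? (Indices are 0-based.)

[0,12] -9+38=29 <61 → l++
[1,12] -6+38=32 <61 → l++
[2,12] -1+38=37 <61 → l++
[3,12] 4+38=42 <61 → l++
[4,12] 5+38=43 <61 → l++

l=5, r=12, sum=45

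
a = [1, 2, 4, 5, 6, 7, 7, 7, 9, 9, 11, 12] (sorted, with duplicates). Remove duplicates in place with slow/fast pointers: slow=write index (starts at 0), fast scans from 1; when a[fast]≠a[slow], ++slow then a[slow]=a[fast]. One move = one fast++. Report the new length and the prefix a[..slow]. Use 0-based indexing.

length 9; prefix = [1, 2, 4, 5, 6, 7, 9, 11, 12]

slow=0 fast=1: a[fast]=2≠a[slow]=1 write a[1]=2, slow++,fast++
slow=1 fast=2: a[fast]=4≠a[slow]=2 write a[2]=4, slow++,fast++
slow=2 fast=3: a[fast]=5≠a[slow]=4 write a[3]=5, slow++,fast++
slow=3 fast=4: a[fast]=6≠a[slow]=5 write a[4]=6, slow++,fast++
slow=4 fast=5: a[fast]=7≠a[slow]=6 write a[5]=7, slow++,fast++
slow=5 fast=6: a[fast]=7=a[slow] dup, fast++
slow=5 fast=7: a[fast]=7=a[slow] dup, fast++
slow=5 fast=8: a[fast]=9≠a[slow]=7 write a[6]=9, slow++,fast++
slow=6 fast=9: a[fast]=9=a[slow] dup, fast++
slow=6 fast=10: a[fast]=11≠a[slow]=9 write a[7]=11, slow++,fast++
slow=7 fast=11: a[fast]=12≠a[slow]=11 write a[8]=12, slow++,fast++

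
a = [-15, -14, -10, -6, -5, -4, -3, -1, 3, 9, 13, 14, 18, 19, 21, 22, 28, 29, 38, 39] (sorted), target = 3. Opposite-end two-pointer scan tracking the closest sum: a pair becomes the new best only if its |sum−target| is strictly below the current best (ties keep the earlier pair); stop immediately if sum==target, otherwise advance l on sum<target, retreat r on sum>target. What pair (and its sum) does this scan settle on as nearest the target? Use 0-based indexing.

[0,19] -15+39=24 d=21 * → r--
[0,18] -15+38=23 d=20 * → r--
[0,17] -15+29=14 d=11 * → r--
[0,16] -15+28=13 d=10 * → r--
[0,15] -15+22=7 d=4 * → r--
[0,14] -15+21=6 d=3 * → r--
[0,13] -15+19=4 d=1 * → r--
[0,12] -15+18=3 d=0 * → stop

pair (-15, 18) with sum 3 (|Δ|=0)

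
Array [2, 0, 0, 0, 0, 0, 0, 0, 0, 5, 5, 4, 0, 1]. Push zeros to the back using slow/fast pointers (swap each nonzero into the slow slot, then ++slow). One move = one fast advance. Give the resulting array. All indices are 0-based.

slow=0 fast=0: a[fast]=2≠0 swap→a[0]=2, slow++,fast++
slow=1 fast=1: a[fast]=0, fast++
slow=1 fast=2: a[fast]=0, fast++
slow=1 fast=3: a[fast]=0, fast++
slow=1 fast=4: a[fast]=0, fast++
slow=1 fast=5: a[fast]=0, fast++
slow=1 fast=6: a[fast]=0, fast++
slow=1 fast=7: a[fast]=0, fast++
slow=1 fast=8: a[fast]=0, fast++
slow=1 fast=9: a[fast]=5≠0 swap→a[1]=5, slow++,fast++
slow=2 fast=10: a[fast]=5≠0 swap→a[2]=5, slow++,fast++
slow=3 fast=11: a[fast]=4≠0 swap→a[3]=4, slow++,fast++
slow=4 fast=12: a[fast]=0, fast++
slow=4 fast=13: a[fast]=1≠0 swap→a[4]=1, slow++,fast++

[2, 5, 5, 4, 1, 0, 0, 0, 0, 0, 0, 0, 0, 0]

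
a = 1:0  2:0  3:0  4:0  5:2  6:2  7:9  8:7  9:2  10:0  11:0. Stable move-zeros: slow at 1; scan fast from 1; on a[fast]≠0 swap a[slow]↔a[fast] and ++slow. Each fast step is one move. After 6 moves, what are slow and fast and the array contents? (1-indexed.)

slow=1 fast=1: a[fast]=0, fast++
slow=1 fast=2: a[fast]=0, fast++
slow=1 fast=3: a[fast]=0, fast++
slow=1 fast=4: a[fast]=0, fast++
slow=1 fast=5: a[fast]=2≠0 swap→a[1]=2, slow++,fast++
slow=2 fast=6: a[fast]=2≠0 swap→a[2]=2, slow++,fast++

slow=3, fast=7, a=[2, 2, 0, 0, 0, 0, 9, 7, 2, 0, 0]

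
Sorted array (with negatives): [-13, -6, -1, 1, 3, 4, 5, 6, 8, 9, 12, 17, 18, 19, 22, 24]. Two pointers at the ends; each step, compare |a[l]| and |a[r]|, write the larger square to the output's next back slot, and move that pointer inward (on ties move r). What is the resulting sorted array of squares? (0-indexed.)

[1, 1, 9, 16, 25, 36, 36, 64, 81, 144, 169, 289, 324, 361, 484, 576]

[0,15] |-13|<=|24| out[15]=576 → r--
[0,14] |-13|<=|22| out[14]=484 → r--
[0,13] |-13|<=|19| out[13]=361 → r--
[0,12] |-13|<=|18| out[12]=324 → r--
[0,11] |-13|<=|17| out[11]=289 → r--
[0,10] |-13|>|12| out[10]=169 → l++
[1,10] |-6|<=|12| out[9]=144 → r--
[1,9] |-6|<=|9| out[8]=81 → r--
[1,8] |-6|<=|8| out[7]=64 → r--
[1,7] |-6|<=|6| out[6]=36 → r--
[1,6] |-6|>|5| out[5]=36 → l++
[2,6] |-1|<=|5| out[4]=25 → r--
[2,5] |-1|<=|4| out[3]=16 → r--
[2,4] |-1|<=|3| out[2]=9 → r--
[2,3] |-1|<=|1| out[1]=1 → r--
[2,2] |-1|<=|-1| out[0]=1 → r--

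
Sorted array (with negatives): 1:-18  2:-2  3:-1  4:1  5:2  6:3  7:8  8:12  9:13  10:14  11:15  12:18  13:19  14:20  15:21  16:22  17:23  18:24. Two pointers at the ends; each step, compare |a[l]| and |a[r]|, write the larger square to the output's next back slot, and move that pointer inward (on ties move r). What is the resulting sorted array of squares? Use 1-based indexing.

l=1 r=18: |-18|<=|24| out[18]=576, r--
l=1 r=17: |-18|<=|23| out[17]=529, r--
l=1 r=16: |-18|<=|22| out[16]=484, r--
l=1 r=15: |-18|<=|21| out[15]=441, r--
l=1 r=14: |-18|<=|20| out[14]=400, r--
l=1 r=13: |-18|<=|19| out[13]=361, r--
l=1 r=12: |-18|<=|18| out[12]=324, r--
l=1 r=11: |-18|>|15| out[11]=324, l++
l=2 r=11: |-2|<=|15| out[10]=225, r--
l=2 r=10: |-2|<=|14| out[9]=196, r--
l=2 r=9: |-2|<=|13| out[8]=169, r--
l=2 r=8: |-2|<=|12| out[7]=144, r--
l=2 r=7: |-2|<=|8| out[6]=64, r--
l=2 r=6: |-2|<=|3| out[5]=9, r--
l=2 r=5: |-2|<=|2| out[4]=4, r--
l=2 r=4: |-2|>|1| out[3]=4, l++
l=3 r=4: |-1|<=|1| out[2]=1, r--
l=3 r=3: |-1|<=|-1| out[1]=1, r--

[1, 1, 4, 4, 9, 64, 144, 169, 196, 225, 324, 324, 361, 400, 441, 484, 529, 576]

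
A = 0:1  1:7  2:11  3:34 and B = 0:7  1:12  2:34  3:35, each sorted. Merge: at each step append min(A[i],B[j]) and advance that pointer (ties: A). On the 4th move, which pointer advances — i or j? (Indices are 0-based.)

i

i=0 j=0: A[i]=1<=B[j]=7 take 1, i++
i=1 j=0: A[i]=7<=B[j]=7 take 7, i++
i=2 j=0: A[i]=11>B[j]=7 take 7, j++
i=2 j=1: A[i]=11<=B[j]=12 take 11, i++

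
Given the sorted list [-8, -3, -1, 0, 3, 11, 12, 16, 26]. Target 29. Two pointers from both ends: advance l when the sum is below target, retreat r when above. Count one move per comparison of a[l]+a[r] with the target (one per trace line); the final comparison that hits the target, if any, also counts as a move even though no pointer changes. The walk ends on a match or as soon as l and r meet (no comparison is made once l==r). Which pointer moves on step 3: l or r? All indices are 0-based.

l=0 r=8: -8+26=18 <29, l++
l=1 r=8: -3+26=23 <29, l++
l=2 r=8: -1+26=25 <29, l++

l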